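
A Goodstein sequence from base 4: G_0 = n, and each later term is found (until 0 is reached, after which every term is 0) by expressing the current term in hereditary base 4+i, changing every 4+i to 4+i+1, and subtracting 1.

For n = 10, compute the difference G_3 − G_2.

1

10 —HB4→ 2·4 + 2 —bump→ 2·5 + 2 = 12 —(−1)→ 11
11 —HB5→ 2·5 + 1 —bump→ 2·6 + 1 = 13 —(−1)→ 12
12 —HB6→ 2·6 —bump→ 2·7 = 14 —(−1)→ 13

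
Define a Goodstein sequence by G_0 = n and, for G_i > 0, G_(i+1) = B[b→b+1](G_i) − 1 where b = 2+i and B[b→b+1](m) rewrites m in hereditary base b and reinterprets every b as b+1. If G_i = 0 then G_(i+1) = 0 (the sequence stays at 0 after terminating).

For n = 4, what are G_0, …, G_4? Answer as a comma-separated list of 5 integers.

4, 26, 41, 60, 83

step 0: 4 = 2^2; sub 3 for 2: 3^3; = 27; G_1 = 27−1 = 26
step 1: 26 = 2·3^2 + 2·3 + 2; sub 4 for 3: 2·4^2 + 2·4 + 2; = 42; G_2 = 42−1 = 41
step 2: 41 = 2·4^2 + 2·4 + 1; sub 5 for 4: 2·5^2 + 2·5 + 1; = 61; G_3 = 61−1 = 60
step 3: 60 = 2·5^2 + 2·5; sub 6 for 5: 2·6^2 + 2·6; = 84; G_4 = 84−1 = 83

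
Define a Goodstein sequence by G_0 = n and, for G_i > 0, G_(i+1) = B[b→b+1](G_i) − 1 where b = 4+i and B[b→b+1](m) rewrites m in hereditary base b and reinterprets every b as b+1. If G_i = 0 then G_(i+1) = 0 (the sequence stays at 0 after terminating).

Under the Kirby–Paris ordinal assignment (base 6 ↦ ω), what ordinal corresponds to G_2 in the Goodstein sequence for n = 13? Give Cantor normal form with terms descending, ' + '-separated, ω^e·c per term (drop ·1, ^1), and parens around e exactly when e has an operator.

ω·2 + 5

base 4: 13 = 3·4 + 1; at 5: 3·5 + 1 = 16; next = 15
base 5: 15 = 3·5; at 6: 3·6 = 18; next = 17
base 6: 17 = 2·6 + 5; at 7: 2·7 + 5 = 19; next = 18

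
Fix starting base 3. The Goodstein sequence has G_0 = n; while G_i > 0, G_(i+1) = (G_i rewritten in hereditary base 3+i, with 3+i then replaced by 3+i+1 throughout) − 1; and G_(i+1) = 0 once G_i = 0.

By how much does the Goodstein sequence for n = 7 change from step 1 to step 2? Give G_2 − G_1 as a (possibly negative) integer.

1

i=0: 7 = 2·3 + 1 (b=3); 3→4: 2·4 + 1 = 9; 9−1 = 8
i=1: 8 = 2·4 (b=4); 4→5: 2·5 = 10; 10−1 = 9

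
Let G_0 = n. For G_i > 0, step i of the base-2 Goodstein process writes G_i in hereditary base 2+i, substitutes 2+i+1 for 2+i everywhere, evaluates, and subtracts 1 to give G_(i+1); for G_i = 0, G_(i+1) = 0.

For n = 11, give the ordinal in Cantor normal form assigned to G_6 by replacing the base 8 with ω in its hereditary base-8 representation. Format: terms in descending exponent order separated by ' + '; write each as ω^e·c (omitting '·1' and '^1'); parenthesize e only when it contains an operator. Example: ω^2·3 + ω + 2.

11 —HB2→ 2^(2 + 1) + 2 + 1 —bump→ 3^(3 + 1) + 3 + 1 = 85 —(−1)→ 84
84 —HB3→ 3^(3 + 1) + 3 —bump→ 4^(4 + 1) + 4 = 1028 —(−1)→ 1027
1027 —HB4→ 4^(4 + 1) + 3 —bump→ 5^(5 + 1) + 3 = 15628 —(−1)→ 15627
15627 —HB5→ 5^(5 + 1) + 2 —bump→ 6^(6 + 1) + 2 = 279938 —(−1)→ 279937
279937 —HB6→ 6^(6 + 1) + 1 —bump→ 7^(7 + 1) + 1 = 5764802 —(−1)→ 5764801
5764801 —HB7→ 7^(7 + 1) —bump→ 8^(8 + 1) = 134217728 —(−1)→ 134217727

ω^ω·7 + ω^7·7 + ω^6·7 + ω^5·7 + ω^4·7 + ω^3·7 + ω^2·7 + ω·7 + 7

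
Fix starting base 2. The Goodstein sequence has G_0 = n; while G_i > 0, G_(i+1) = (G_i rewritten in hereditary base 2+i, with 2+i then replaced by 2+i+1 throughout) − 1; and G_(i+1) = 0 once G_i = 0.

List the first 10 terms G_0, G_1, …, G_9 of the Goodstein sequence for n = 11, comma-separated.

11 —HB2→ 2^(2 + 1) + 2 + 1 —bump→ 3^(3 + 1) + 3 + 1 = 85 —(−1)→ 84
84 —HB3→ 3^(3 + 1) + 3 —bump→ 4^(4 + 1) + 4 = 1028 —(−1)→ 1027
1027 —HB4→ 4^(4 + 1) + 3 —bump→ 5^(5 + 1) + 3 = 15628 —(−1)→ 15627
15627 —HB5→ 5^(5 + 1) + 2 —bump→ 6^(6 + 1) + 2 = 279938 —(−1)→ 279937
279937 —HB6→ 6^(6 + 1) + 1 —bump→ 7^(7 + 1) + 1 = 5764802 —(−1)→ 5764801
5764801 —HB7→ 7^(7 + 1) —bump→ 8^(8 + 1) = 134217728 —(−1)→ 134217727
134217727 —HB8→ 7·8^8 + 7·8^7 + 7·8^6 + 7·8^5 + 7·8^4 + 7·8^3 + 7·8^2 + 7·8 + 7 —bump→ 7·9^9 + 7·9^7 + 7·9^6 + 7·9^5 + 7·9^4 + 7·9^3 + 7·9^2 + 7·9 + 7 = 2749609303 —(−1)→ 2749609302
2749609302 —HB9→ 7·9^9 + 7·9^7 + 7·9^6 + 7·9^5 + 7·9^4 + 7·9^3 + 7·9^2 + 7·9 + 6 —bump→ 7·10^10 + 7·10^7 + 7·10^6 + 7·10^5 + 7·10^4 + 7·10^3 + 7·10^2 + 7·10 + 6 = 70077777776 —(−1)→ 70077777775
70077777775 —HB10→ 7·10^10 + 7·10^7 + 7·10^6 + 7·10^5 + 7·10^4 + 7·10^3 + 7·10^2 + 7·10 + 5 —bump→ 7·11^11 + 7·11^7 + 7·11^6 + 7·11^5 + 7·11^4 + 7·11^3 + 7·11^2 + 7·11 + 5 = 1997331745491 —(−1)→ 1997331745490

11, 84, 1027, 15627, 279937, 5764801, 134217727, 2749609302, 70077777775, 1997331745490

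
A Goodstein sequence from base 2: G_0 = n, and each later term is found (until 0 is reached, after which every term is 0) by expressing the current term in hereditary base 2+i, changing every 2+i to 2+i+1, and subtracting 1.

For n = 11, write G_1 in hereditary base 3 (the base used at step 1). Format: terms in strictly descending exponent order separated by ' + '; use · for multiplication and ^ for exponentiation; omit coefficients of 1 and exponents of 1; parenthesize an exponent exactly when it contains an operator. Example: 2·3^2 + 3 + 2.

(0) 11|_2 = 2^(2 + 1) + 2 + 1 ↦ 3^(3 + 1) + 3 + 1|_3 = 85 ⇒ 84
(1) 84|_3 = 3^(3 + 1) + 3 ↦ 4^(4 + 1) + 4|_4 = 1028 ⇒ 1027

3^(3 + 1) + 3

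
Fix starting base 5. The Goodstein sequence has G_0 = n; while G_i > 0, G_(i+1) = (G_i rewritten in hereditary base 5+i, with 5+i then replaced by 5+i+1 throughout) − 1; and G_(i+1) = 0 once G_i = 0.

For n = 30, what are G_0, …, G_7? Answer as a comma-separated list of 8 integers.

30, 41, 53, 67, 83, 101, 121, 143

base 5: 30 = 5^2 + 5; at 6: 6^2 + 6 = 42; next = 41
base 6: 41 = 6^2 + 5; at 7: 7^2 + 5 = 54; next = 53
base 7: 53 = 7^2 + 4; at 8: 8^2 + 4 = 68; next = 67
base 8: 67 = 8^2 + 3; at 9: 9^2 + 3 = 84; next = 83
base 9: 83 = 9^2 + 2; at 10: 10^2 + 2 = 102; next = 101
base 10: 101 = 10^2 + 1; at 11: 11^2 + 1 = 122; next = 121
base 11: 121 = 11^2; at 12: 12^2 = 144; next = 143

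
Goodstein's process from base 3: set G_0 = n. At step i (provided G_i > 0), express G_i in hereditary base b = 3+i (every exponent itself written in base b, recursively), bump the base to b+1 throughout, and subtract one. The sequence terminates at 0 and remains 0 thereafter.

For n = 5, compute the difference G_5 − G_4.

base 3: 5 = 3 + 2; at 4: 4 + 2 = 6; next = 5
base 4: 5 = 4 + 1; at 5: 5 + 1 = 6; next = 5
base 5: 5 = 5; at 6: 6 = 6; next = 5
base 6: 5 = 5; at 7: 5 = 5; next = 4
base 7: 4 = 4; at 8: 4 = 4; next = 3

-1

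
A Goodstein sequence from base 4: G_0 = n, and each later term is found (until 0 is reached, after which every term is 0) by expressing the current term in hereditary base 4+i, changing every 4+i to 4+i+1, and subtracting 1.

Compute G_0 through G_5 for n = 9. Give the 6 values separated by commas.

9, 10, 11, 11, 11, 11

(0) 9|_4 = 2·4 + 1 ↦ 2·5 + 1|_5 = 11 ⇒ 10
(1) 10|_5 = 2·5 ↦ 2·6|_6 = 12 ⇒ 11
(2) 11|_6 = 6 + 5 ↦ 7 + 5|_7 = 12 ⇒ 11
(3) 11|_7 = 7 + 4 ↦ 8 + 4|_8 = 12 ⇒ 11
(4) 11|_8 = 8 + 3 ↦ 9 + 3|_9 = 12 ⇒ 11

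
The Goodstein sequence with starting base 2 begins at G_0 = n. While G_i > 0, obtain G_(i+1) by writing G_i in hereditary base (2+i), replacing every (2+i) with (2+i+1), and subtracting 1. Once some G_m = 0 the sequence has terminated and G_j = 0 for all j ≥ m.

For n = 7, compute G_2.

259

7 —HB2→ 2^2 + 2 + 1 —bump→ 3^3 + 3 + 1 = 31 —(−1)→ 30
30 —HB3→ 3^3 + 3 —bump→ 4^4 + 4 = 260 —(−1)→ 259
259 —HB4→ 4^4 + 3 —bump→ 5^5 + 3 = 3128 —(−1)→ 3127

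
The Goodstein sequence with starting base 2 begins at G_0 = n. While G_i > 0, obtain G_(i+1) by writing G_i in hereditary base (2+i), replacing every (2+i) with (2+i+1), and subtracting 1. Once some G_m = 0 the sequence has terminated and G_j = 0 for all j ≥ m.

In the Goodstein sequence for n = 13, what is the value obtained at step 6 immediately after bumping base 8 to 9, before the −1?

3486786856

base 2: 13 = 2^(2 + 1) + 2^2 + 1; at 3: 3^(3 + 1) + 3^3 + 1 = 109; next = 108
base 3: 108 = 3^(3 + 1) + 3^3; at 4: 4^(4 + 1) + 4^4 = 1280; next = 1279
base 4: 1279 = 4^(4 + 1) + 3·4^3 + 3·4^2 + 3·4 + 3; at 5: 5^(5 + 1) + 3·5^3 + 3·5^2 + 3·5 + 3 = 16093; next = 16092
base 5: 16092 = 5^(5 + 1) + 3·5^3 + 3·5^2 + 3·5 + 2; at 6: 6^(6 + 1) + 3·6^3 + 3·6^2 + 3·6 + 2 = 280712; next = 280711
base 6: 280711 = 6^(6 + 1) + 3·6^3 + 3·6^2 + 3·6 + 1; at 7: 7^(7 + 1) + 3·7^3 + 3·7^2 + 3·7 + 1 = 5765999; next = 5765998
base 7: 5765998 = 7^(7 + 1) + 3·7^3 + 3·7^2 + 3·7; at 8: 8^(8 + 1) + 3·8^3 + 3·8^2 + 3·8 = 134219480; next = 134219479
base 8: 134219479 = 8^(8 + 1) + 3·8^3 + 3·8^2 + 2·8 + 7; at 9: 9^(9 + 1) + 3·9^3 + 3·9^2 + 2·9 + 7 = 3486786856; next = 3486786855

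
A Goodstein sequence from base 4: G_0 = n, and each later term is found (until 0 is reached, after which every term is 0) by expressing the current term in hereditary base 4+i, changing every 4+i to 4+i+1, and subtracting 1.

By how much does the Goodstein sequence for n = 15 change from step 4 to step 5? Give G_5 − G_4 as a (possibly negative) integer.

1

base 4: 15 = 3·4 + 3; at 5: 3·5 + 3 = 18; next = 17
base 5: 17 = 3·5 + 2; at 6: 3·6 + 2 = 20; next = 19
base 6: 19 = 3·6 + 1; at 7: 3·7 + 1 = 22; next = 21
base 7: 21 = 3·7; at 8: 3·8 = 24; next = 23
base 8: 23 = 2·8 + 7; at 9: 2·9 + 7 = 25; next = 24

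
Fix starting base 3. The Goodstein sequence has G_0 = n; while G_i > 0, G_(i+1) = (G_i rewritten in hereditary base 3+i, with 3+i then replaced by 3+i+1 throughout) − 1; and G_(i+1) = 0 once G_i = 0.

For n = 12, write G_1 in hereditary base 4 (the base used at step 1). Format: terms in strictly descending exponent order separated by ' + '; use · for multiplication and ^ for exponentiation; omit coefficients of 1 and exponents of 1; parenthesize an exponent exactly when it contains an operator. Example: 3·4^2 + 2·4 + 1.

4^2 + 3

G_0 = 12. HB_3(12) = 3^2 + 3. Bump = 20. G_1 = 19.
G_1 = 19. HB_4(19) = 4^2 + 3. Bump = 28. G_2 = 27.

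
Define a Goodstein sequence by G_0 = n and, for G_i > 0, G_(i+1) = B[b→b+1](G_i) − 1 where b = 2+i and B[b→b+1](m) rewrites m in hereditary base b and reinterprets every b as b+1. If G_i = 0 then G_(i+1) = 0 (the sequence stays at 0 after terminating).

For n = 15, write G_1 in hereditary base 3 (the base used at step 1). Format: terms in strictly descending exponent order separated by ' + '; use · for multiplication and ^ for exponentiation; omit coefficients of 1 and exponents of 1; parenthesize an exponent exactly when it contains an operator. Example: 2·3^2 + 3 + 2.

step 0: 15 = 2^(2 + 1) + 2^2 + 2 + 1; sub 3 for 2: 3^(3 + 1) + 3^3 + 3 + 1; = 112; G_1 = 112−1 = 111
step 1: 111 = 3^(3 + 1) + 3^3 + 3; sub 4 for 3: 4^(4 + 1) + 4^4 + 4; = 1284; G_2 = 1284−1 = 1283

3^(3 + 1) + 3^3 + 3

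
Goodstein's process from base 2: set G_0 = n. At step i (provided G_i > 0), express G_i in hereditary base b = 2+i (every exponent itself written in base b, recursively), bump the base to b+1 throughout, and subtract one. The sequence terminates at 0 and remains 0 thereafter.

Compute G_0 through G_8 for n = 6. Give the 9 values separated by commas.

6, 29, 257, 3125, 46655, 98039, 187243, 332147, 555551

i=0: 6 = 2^2 + 2 (b=2); 2→3: 3^3 + 3 = 30; 30−1 = 29
i=1: 29 = 3^3 + 2 (b=3); 3→4: 4^4 + 2 = 258; 258−1 = 257
i=2: 257 = 4^4 + 1 (b=4); 4→5: 5^5 + 1 = 3126; 3126−1 = 3125
i=3: 3125 = 5^5 (b=5); 5→6: 6^6 = 46656; 46656−1 = 46655
i=4: 46655 = 5·6^5 + 5·6^4 + 5·6^3 + 5·6^2 + 5·6 + 5 (b=6); 6→7: 5·7^5 + 5·7^4 + 5·7^3 + 5·7^2 + 5·7 + 5 = 98040; 98040−1 = 98039
i=5: 98039 = 5·7^5 + 5·7^4 + 5·7^3 + 5·7^2 + 5·7 + 4 (b=7); 7→8: 5·8^5 + 5·8^4 + 5·8^3 + 5·8^2 + 5·8 + 4 = 187244; 187244−1 = 187243
i=6: 187243 = 5·8^5 + 5·8^4 + 5·8^3 + 5·8^2 + 5·8 + 3 (b=8); 8→9: 5·9^5 + 5·9^4 + 5·9^3 + 5·9^2 + 5·9 + 3 = 332148; 332148−1 = 332147
i=7: 332147 = 5·9^5 + 5·9^4 + 5·9^3 + 5·9^2 + 5·9 + 2 (b=9); 9→10: 5·10^5 + 5·10^4 + 5·10^3 + 5·10^2 + 5·10 + 2 = 555552; 555552−1 = 555551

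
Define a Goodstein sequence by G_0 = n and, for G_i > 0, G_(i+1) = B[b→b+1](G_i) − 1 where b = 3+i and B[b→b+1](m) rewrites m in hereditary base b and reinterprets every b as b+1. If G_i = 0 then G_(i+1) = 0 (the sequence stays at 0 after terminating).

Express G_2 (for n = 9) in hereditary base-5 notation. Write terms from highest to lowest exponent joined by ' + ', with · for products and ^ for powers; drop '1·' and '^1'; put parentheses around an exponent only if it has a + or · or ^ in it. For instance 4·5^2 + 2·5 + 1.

base 3: 9 = 3^2; at 4: 4^2 = 16; next = 15
base 4: 15 = 3·4 + 3; at 5: 3·5 + 3 = 18; next = 17
base 5: 17 = 3·5 + 2; at 6: 3·6 + 2 = 20; next = 19

3·5 + 2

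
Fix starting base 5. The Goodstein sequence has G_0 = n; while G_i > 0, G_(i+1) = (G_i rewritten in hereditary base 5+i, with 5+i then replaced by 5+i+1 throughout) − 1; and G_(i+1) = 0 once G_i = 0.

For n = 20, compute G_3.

i=0: 20 = 4·5 (b=5); 5→6: 4·6 = 24; 24−1 = 23
i=1: 23 = 3·6 + 5 (b=6); 6→7: 3·7 + 5 = 26; 26−1 = 25
i=2: 25 = 3·7 + 4 (b=7); 7→8: 3·8 + 4 = 28; 28−1 = 27

27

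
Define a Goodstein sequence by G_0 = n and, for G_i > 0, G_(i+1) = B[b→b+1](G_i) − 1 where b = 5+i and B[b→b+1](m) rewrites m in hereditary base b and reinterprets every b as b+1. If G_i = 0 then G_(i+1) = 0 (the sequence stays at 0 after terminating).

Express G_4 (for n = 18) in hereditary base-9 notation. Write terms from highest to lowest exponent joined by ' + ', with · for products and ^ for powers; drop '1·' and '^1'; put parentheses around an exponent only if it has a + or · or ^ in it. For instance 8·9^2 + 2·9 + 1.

step 0: 18 = 3·5 + 3; sub 6 for 5: 3·6 + 3; = 21; G_1 = 21−1 = 20
step 1: 20 = 3·6 + 2; sub 7 for 6: 3·7 + 2; = 23; G_2 = 23−1 = 22
step 2: 22 = 3·7 + 1; sub 8 for 7: 3·8 + 1; = 25; G_3 = 25−1 = 24
step 3: 24 = 3·8; sub 9 for 8: 3·9; = 27; G_4 = 27−1 = 26

2·9 + 8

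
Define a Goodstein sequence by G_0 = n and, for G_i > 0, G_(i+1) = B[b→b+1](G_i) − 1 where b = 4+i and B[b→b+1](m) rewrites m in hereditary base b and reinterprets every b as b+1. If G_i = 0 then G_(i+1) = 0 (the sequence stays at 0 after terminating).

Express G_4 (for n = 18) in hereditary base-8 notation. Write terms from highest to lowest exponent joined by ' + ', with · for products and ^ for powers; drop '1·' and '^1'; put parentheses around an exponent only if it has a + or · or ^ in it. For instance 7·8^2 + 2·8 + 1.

step 0: 18 = 4^2 + 2; sub 5 for 4: 5^2 + 2; = 27; G_1 = 27−1 = 26
step 1: 26 = 5^2 + 1; sub 6 for 5: 6^2 + 1; = 37; G_2 = 37−1 = 36
step 2: 36 = 6^2; sub 7 for 6: 7^2; = 49; G_3 = 49−1 = 48
step 3: 48 = 6·7 + 6; sub 8 for 7: 6·8 + 6; = 54; G_4 = 54−1 = 53
step 4: 53 = 6·8 + 5; sub 9 for 8: 6·9 + 5; = 59; G_5 = 59−1 = 58

6·8 + 5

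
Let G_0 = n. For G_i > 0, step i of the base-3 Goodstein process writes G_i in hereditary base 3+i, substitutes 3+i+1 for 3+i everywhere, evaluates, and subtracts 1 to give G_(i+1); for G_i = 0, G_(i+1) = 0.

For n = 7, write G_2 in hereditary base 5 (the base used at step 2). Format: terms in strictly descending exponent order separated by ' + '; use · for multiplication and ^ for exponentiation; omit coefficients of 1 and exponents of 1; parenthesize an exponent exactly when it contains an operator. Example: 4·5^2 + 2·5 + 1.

7 —HB3→ 2·3 + 1 —bump→ 2·4 + 1 = 9 —(−1)→ 8
8 —HB4→ 2·4 —bump→ 2·5 = 10 —(−1)→ 9

5 + 4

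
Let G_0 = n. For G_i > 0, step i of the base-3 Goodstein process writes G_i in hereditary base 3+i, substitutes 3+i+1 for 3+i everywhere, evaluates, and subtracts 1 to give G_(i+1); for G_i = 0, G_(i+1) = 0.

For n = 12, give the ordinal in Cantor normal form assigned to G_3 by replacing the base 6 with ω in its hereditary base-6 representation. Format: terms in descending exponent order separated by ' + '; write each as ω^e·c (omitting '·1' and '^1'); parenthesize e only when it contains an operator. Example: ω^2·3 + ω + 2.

ω^2 + 1

12 —HB3→ 3^2 + 3 —bump→ 4^2 + 4 = 20 —(−1)→ 19
19 —HB4→ 4^2 + 3 —bump→ 5^2 + 3 = 28 —(−1)→ 27
27 —HB5→ 5^2 + 2 —bump→ 6^2 + 2 = 38 —(−1)→ 37
37 —HB6→ 6^2 + 1 —bump→ 7^2 + 1 = 50 —(−1)→ 49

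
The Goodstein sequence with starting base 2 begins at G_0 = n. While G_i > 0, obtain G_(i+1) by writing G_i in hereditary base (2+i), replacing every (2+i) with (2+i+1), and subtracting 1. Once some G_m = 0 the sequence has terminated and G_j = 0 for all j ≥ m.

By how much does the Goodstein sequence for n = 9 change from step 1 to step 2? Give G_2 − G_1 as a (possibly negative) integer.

942

step 0: 9 = 2^(2 + 1) + 1; sub 3 for 2: 3^(3 + 1) + 1; = 82; G_1 = 82−1 = 81
step 1: 81 = 3^(3 + 1); sub 4 for 3: 4^(4 + 1); = 1024; G_2 = 1024−1 = 1023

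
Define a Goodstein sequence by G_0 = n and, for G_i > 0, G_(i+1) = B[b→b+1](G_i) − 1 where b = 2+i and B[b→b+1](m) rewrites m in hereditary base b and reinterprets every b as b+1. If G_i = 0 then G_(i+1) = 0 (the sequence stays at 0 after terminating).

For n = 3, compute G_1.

(0) 3|_2 = 2 + 1 ↦ 3 + 1|_3 = 4 ⇒ 3
(1) 3|_3 = 3 ↦ 4|_4 = 4 ⇒ 3

3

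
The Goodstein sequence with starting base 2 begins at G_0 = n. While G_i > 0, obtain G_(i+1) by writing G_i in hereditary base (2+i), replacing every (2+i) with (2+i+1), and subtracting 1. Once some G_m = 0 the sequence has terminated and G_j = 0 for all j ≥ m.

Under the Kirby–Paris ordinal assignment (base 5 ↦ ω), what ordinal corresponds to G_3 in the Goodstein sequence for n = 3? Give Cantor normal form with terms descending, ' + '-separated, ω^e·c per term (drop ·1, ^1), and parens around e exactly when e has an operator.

G_0=3  [base 2] 2 + 1  →[2↦3]→  3 + 1 = 4  −1 ⇒ G_1=3
G_1=3  [base 3] 3  →[3↦4]→  4 = 4  −1 ⇒ G_2=3
G_2=3  [base 4] 3  →[4↦5]→  3 = 3  −1 ⇒ G_3=2
G_3=2  [base 5] 2  →[5↦6]→  2 = 2  −1 ⇒ G_4=1

2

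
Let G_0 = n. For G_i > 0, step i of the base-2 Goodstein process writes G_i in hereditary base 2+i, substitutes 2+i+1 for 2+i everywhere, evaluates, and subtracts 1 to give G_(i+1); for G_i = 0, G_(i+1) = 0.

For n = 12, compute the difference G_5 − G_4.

[0] 12 ≡ 2^(2 + 1) + 2^2 (base 2). Lift 3: 108. −1: 107.
[1] 107 ≡ 3^(3 + 1) + 2·3^2 + 2·3 + 2 (base 3). Lift 4: 1066. −1: 1065.
[2] 1065 ≡ 4^(4 + 1) + 2·4^2 + 2·4 + 1 (base 4). Lift 5: 15686. −1: 15685.
[3] 15685 ≡ 5^(5 + 1) + 2·5^2 + 2·5 (base 5). Lift 6: 280020. −1: 280019.
[4] 280019 ≡ 6^(6 + 1) + 2·6^2 + 6 + 5 (base 6). Lift 7: 5764911. −1: 5764910.

5484891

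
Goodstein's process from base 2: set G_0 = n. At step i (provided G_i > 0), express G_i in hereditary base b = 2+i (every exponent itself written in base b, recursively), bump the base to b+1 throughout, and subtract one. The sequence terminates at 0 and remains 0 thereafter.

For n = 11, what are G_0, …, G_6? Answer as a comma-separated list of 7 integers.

[0] 11 ≡ 2^(2 + 1) + 2 + 1 (base 2). Lift 3: 85. −1: 84.
[1] 84 ≡ 3^(3 + 1) + 3 (base 3). Lift 4: 1028. −1: 1027.
[2] 1027 ≡ 4^(4 + 1) + 3 (base 4). Lift 5: 15628. −1: 15627.
[3] 15627 ≡ 5^(5 + 1) + 2 (base 5). Lift 6: 279938. −1: 279937.
[4] 279937 ≡ 6^(6 + 1) + 1 (base 6). Lift 7: 5764802. −1: 5764801.
[5] 5764801 ≡ 7^(7 + 1) (base 7). Lift 8: 134217728. −1: 134217727.

11, 84, 1027, 15627, 279937, 5764801, 134217727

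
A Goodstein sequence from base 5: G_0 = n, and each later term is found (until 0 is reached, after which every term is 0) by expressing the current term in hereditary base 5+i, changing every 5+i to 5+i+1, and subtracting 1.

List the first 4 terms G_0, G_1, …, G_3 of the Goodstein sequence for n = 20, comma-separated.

20, 23, 25, 27

20 —HB5→ 4·5 —bump→ 4·6 = 24 —(−1)→ 23
23 —HB6→ 3·6 + 5 —bump→ 3·7 + 5 = 26 —(−1)→ 25
25 —HB7→ 3·7 + 4 —bump→ 3·8 + 4 = 28 —(−1)→ 27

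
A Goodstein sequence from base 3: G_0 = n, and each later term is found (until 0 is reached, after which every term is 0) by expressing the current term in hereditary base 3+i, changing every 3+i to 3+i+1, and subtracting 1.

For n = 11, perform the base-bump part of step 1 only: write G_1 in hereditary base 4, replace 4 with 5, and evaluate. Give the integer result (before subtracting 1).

26

G_0 = 11. HB_3(11) = 3^2 + 2. Bump = 18. G_1 = 17.
G_1 = 17. HB_4(17) = 4^2 + 1. Bump = 26. G_2 = 25.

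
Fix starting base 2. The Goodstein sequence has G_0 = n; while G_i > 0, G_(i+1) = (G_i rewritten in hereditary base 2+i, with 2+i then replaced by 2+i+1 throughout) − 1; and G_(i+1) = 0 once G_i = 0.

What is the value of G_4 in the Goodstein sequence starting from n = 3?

3 —HB2→ 2 + 1 —bump→ 3 + 1 = 4 —(−1)→ 3
3 —HB3→ 3 —bump→ 4 = 4 —(−1)→ 3
3 —HB4→ 3 —bump→ 3 = 3 —(−1)→ 2
2 —HB5→ 2 —bump→ 2 = 2 —(−1)→ 1

1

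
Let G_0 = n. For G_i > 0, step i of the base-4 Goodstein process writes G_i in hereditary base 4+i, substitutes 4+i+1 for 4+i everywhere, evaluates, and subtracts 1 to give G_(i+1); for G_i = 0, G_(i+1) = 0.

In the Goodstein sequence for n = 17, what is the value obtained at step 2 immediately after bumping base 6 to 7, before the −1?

i=0: 17 = 4^2 + 1 (b=4); 4→5: 5^2 + 1 = 26; 26−1 = 25
i=1: 25 = 5^2 (b=5); 5→6: 6^2 = 36; 36−1 = 35

40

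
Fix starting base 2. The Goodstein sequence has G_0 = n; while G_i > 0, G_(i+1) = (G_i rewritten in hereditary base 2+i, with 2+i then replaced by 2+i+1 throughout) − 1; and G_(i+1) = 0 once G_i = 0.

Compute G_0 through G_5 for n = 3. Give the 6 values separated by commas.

3, 3, 3, 2, 1, 0

3 —HB2→ 2 + 1 —bump→ 3 + 1 = 4 —(−1)→ 3
3 —HB3→ 3 —bump→ 4 = 4 —(−1)→ 3
3 —HB4→ 3 —bump→ 3 = 3 —(−1)→ 2
2 —HB5→ 2 —bump→ 2 = 2 —(−1)→ 1
1 —HB6→ 1 —bump→ 1 = 1 —(−1)→ 0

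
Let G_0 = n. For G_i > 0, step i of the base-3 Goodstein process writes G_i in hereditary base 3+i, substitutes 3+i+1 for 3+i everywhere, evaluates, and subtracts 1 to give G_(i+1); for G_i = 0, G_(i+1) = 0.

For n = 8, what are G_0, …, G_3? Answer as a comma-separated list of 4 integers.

8 —HB3→ 2·3 + 2 —bump→ 2·4 + 2 = 10 —(−1)→ 9
9 —HB4→ 2·4 + 1 —bump→ 2·5 + 1 = 11 —(−1)→ 10
10 —HB5→ 2·5 —bump→ 2·6 = 12 —(−1)→ 11

8, 9, 10, 11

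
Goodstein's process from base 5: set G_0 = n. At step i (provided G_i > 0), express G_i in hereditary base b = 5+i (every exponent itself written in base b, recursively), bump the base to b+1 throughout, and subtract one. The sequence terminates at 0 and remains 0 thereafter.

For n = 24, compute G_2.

30

step 0: 24 = 4·5 + 4; sub 6 for 5: 4·6 + 4; = 28; G_1 = 28−1 = 27
step 1: 27 = 4·6 + 3; sub 7 for 6: 4·7 + 3; = 31; G_2 = 31−1 = 30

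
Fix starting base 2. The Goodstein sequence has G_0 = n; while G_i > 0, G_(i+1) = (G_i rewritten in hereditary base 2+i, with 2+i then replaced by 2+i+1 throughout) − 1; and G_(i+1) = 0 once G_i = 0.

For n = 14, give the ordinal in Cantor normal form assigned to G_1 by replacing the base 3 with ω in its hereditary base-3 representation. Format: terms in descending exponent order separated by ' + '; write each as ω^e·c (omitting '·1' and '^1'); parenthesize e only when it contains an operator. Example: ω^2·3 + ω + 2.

ω^(ω + 1) + ω^ω + 2

(0) 14|_2 = 2^(2 + 1) + 2^2 + 2 ↦ 3^(3 + 1) + 3^3 + 3|_3 = 111 ⇒ 110
(1) 110|_3 = 3^(3 + 1) + 3^3 + 2 ↦ 4^(4 + 1) + 4^4 + 2|_4 = 1282 ⇒ 1281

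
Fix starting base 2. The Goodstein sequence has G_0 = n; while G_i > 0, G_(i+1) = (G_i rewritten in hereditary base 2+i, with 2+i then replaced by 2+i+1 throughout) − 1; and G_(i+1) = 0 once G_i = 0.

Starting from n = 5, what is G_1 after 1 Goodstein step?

27

G_0 = 5. HB_2(5) = 2^2 + 1. Bump = 28. G_1 = 27.
G_1 = 27. HB_3(27) = 3^3. Bump = 256. G_2 = 255.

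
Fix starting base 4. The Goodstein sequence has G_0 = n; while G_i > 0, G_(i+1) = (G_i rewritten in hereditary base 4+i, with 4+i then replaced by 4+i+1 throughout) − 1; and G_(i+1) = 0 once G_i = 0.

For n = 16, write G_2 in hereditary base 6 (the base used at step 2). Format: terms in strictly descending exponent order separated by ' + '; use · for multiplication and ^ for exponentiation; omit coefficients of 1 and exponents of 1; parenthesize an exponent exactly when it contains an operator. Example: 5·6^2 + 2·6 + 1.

[0] 16 ≡ 4^2 (base 4). Lift 5: 25. −1: 24.
[1] 24 ≡ 4·5 + 4 (base 5). Lift 6: 28. −1: 27.
[2] 27 ≡ 4·6 + 3 (base 6). Lift 7: 31. −1: 30.

4·6 + 3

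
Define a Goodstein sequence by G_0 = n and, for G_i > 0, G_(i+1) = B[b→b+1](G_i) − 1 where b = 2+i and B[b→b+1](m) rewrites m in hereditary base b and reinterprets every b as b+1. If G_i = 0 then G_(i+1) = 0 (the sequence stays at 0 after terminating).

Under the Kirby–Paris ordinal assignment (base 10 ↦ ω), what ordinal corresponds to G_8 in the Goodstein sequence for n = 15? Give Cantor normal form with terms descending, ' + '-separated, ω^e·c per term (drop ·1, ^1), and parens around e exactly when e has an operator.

ω^(ω + 1) + ω^7·7 + ω^6·7 + ω^5·7 + ω^4·7 + ω^3·7 + ω^2·7 + ω·7 + 5

i=0: 15 = 2^(2 + 1) + 2^2 + 2 + 1 (b=2); 2→3: 3^(3 + 1) + 3^3 + 3 + 1 = 112; 112−1 = 111
i=1: 111 = 3^(3 + 1) + 3^3 + 3 (b=3); 3→4: 4^(4 + 1) + 4^4 + 4 = 1284; 1284−1 = 1283
i=2: 1283 = 4^(4 + 1) + 4^4 + 3 (b=4); 4→5: 5^(5 + 1) + 5^5 + 3 = 18753; 18753−1 = 18752
i=3: 18752 = 5^(5 + 1) + 5^5 + 2 (b=5); 5→6: 6^(6 + 1) + 6^6 + 2 = 326594; 326594−1 = 326593
i=4: 326593 = 6^(6 + 1) + 6^6 + 1 (b=6); 6→7: 7^(7 + 1) + 7^7 + 1 = 6588345; 6588345−1 = 6588344
i=5: 6588344 = 7^(7 + 1) + 7^7 (b=7); 7→8: 8^(8 + 1) + 8^8 = 150994944; 150994944−1 = 150994943
i=6: 150994943 = 8^(8 + 1) + 7·8^7 + 7·8^6 + 7·8^5 + 7·8^4 + 7·8^3 + 7·8^2 + 7·8 + 7 (b=8); 8→9: 9^(9 + 1) + 7·9^7 + 7·9^6 + 7·9^5 + 7·9^4 + 7·9^3 + 7·9^2 + 7·9 + 7 = 3524450281; 3524450281−1 = 3524450280
i=7: 3524450280 = 9^(9 + 1) + 7·9^7 + 7·9^6 + 7·9^5 + 7·9^4 + 7·9^3 + 7·9^2 + 7·9 + 6 (b=9); 9→10: 10^(10 + 1) + 7·10^7 + 7·10^6 + 7·10^5 + 7·10^4 + 7·10^3 + 7·10^2 + 7·10 + 6 = 100077777776; 100077777776−1 = 100077777775
i=8: 100077777775 = 10^(10 + 1) + 7·10^7 + 7·10^6 + 7·10^5 + 7·10^4 + 7·10^3 + 7·10^2 + 7·10 + 5 (b=10); 10→11: 11^(11 + 1) + 7·11^7 + 7·11^6 + 7·11^5 + 7·11^4 + 7·11^3 + 7·11^2 + 7·11 + 5 = 3138578427935; 3138578427935−1 = 3138578427934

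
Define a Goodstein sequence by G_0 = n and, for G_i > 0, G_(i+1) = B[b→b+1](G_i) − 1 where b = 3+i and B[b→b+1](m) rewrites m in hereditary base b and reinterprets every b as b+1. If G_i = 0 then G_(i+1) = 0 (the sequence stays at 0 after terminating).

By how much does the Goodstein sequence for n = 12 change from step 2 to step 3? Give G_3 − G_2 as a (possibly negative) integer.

12 —HB3→ 3^2 + 3 —bump→ 4^2 + 4 = 20 —(−1)→ 19
19 —HB4→ 4^2 + 3 —bump→ 5^2 + 3 = 28 —(−1)→ 27
27 —HB5→ 5^2 + 2 —bump→ 6^2 + 2 = 38 —(−1)→ 37

10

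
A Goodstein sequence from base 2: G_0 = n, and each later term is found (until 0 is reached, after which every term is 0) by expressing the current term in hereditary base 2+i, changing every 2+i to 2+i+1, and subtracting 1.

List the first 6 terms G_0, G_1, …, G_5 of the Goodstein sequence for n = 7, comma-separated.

7, 30, 259, 3127, 46657, 823543

7 —HB2→ 2^2 + 2 + 1 —bump→ 3^3 + 3 + 1 = 31 —(−1)→ 30
30 —HB3→ 3^3 + 3 —bump→ 4^4 + 4 = 260 —(−1)→ 259
259 —HB4→ 4^4 + 3 —bump→ 5^5 + 3 = 3128 —(−1)→ 3127
3127 —HB5→ 5^5 + 2 —bump→ 6^6 + 2 = 46658 —(−1)→ 46657
46657 —HB6→ 6^6 + 1 —bump→ 7^7 + 1 = 823544 —(−1)→ 823543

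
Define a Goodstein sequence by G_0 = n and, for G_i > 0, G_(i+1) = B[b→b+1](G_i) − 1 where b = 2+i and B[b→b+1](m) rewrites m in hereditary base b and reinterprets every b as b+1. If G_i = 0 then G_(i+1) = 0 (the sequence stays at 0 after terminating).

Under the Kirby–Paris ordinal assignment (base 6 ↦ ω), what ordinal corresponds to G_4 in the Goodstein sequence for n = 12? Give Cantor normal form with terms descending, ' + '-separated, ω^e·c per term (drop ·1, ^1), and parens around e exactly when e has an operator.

ω^(ω + 1) + ω^2·2 + ω + 5

G_0=12  [base 2] 2^(2 + 1) + 2^2  →[2↦3]→  3^(3 + 1) + 3^3 = 108  −1 ⇒ G_1=107
G_1=107  [base 3] 3^(3 + 1) + 2·3^2 + 2·3 + 2  →[3↦4]→  4^(4 + 1) + 2·4^2 + 2·4 + 2 = 1066  −1 ⇒ G_2=1065
G_2=1065  [base 4] 4^(4 + 1) + 2·4^2 + 2·4 + 1  →[4↦5]→  5^(5 + 1) + 2·5^2 + 2·5 + 1 = 15686  −1 ⇒ G_3=15685
G_3=15685  [base 5] 5^(5 + 1) + 2·5^2 + 2·5  →[5↦6]→  6^(6 + 1) + 2·6^2 + 2·6 = 280020  −1 ⇒ G_4=280019
G_4=280019  [base 6] 6^(6 + 1) + 2·6^2 + 6 + 5  →[6↦7]→  7^(7 + 1) + 2·7^2 + 7 + 5 = 5764911  −1 ⇒ G_5=5764910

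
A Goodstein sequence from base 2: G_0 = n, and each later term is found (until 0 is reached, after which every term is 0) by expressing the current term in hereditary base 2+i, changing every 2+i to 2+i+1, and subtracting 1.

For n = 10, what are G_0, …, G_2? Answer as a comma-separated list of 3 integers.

[0] 10 ≡ 2^(2 + 1) + 2 (base 2). Lift 3: 84. −1: 83.
[1] 83 ≡ 3^(3 + 1) + 2 (base 3). Lift 4: 1026. −1: 1025.

10, 83, 1025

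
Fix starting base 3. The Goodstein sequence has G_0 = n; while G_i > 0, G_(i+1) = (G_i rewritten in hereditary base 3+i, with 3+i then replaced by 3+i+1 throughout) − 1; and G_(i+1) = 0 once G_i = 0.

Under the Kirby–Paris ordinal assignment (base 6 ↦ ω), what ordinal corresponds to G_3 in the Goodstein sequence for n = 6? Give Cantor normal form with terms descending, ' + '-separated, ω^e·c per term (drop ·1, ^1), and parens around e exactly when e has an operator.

ω + 1

base 3: 6 = 2·3; at 4: 2·4 = 8; next = 7
base 4: 7 = 4 + 3; at 5: 5 + 3 = 8; next = 7
base 5: 7 = 5 + 2; at 6: 6 + 2 = 8; next = 7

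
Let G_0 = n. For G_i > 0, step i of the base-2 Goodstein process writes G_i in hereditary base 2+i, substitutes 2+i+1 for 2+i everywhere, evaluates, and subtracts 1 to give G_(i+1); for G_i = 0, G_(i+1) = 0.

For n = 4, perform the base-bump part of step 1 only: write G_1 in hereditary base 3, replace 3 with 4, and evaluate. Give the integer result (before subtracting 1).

step 0: 4 = 2^2; sub 3 for 2: 3^3; = 27; G_1 = 27−1 = 26
step 1: 26 = 2·3^2 + 2·3 + 2; sub 4 for 3: 2·4^2 + 2·4 + 2; = 42; G_2 = 42−1 = 41

42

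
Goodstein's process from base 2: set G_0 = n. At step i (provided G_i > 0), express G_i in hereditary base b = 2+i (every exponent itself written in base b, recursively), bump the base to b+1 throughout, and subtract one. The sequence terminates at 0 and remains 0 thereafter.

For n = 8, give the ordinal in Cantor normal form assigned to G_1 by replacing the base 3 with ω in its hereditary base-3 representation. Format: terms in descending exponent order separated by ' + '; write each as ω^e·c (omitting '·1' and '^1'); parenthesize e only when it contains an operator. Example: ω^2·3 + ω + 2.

base 2: 8 = 2^(2 + 1); at 3: 3^(3 + 1) = 81; next = 80
base 3: 80 = 2·3^3 + 2·3^2 + 2·3 + 2; at 4: 2·4^4 + 2·4^2 + 2·4 + 2 = 554; next = 553

ω^ω·2 + ω^2·2 + ω·2 + 2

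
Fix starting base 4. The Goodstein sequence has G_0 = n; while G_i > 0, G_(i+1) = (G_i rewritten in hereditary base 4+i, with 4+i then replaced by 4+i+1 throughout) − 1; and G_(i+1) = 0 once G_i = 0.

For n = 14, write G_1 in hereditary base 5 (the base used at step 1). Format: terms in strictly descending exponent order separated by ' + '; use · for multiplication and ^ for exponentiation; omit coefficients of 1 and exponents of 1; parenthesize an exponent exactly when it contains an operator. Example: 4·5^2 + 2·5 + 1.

G_0 = 14. HB_4(14) = 3·4 + 2. Bump = 17. G_1 = 16.
G_1 = 16. HB_5(16) = 3·5 + 1. Bump = 19. G_2 = 18.

3·5 + 1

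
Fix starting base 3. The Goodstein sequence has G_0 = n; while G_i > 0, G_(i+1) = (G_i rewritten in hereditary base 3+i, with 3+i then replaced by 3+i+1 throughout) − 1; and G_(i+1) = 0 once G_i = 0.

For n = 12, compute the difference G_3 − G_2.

10

G_0 = 12. HB_3(12) = 3^2 + 3. Bump = 20. G_1 = 19.
G_1 = 19. HB_4(19) = 4^2 + 3. Bump = 28. G_2 = 27.
G_2 = 27. HB_5(27) = 5^2 + 2. Bump = 38. G_3 = 37.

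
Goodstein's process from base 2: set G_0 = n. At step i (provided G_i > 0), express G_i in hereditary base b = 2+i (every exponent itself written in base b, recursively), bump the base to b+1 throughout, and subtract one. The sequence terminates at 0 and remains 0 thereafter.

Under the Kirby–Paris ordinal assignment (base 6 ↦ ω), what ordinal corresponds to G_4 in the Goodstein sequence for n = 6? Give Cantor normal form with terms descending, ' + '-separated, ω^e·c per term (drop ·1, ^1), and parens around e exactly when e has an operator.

step 0: 6 = 2^2 + 2; sub 3 for 2: 3^3 + 3; = 30; G_1 = 30−1 = 29
step 1: 29 = 3^3 + 2; sub 4 for 3: 4^4 + 2; = 258; G_2 = 258−1 = 257
step 2: 257 = 4^4 + 1; sub 5 for 4: 5^5 + 1; = 3126; G_3 = 3126−1 = 3125
step 3: 3125 = 5^5; sub 6 for 5: 6^6; = 46656; G_4 = 46656−1 = 46655
step 4: 46655 = 5·6^5 + 5·6^4 + 5·6^3 + 5·6^2 + 5·6 + 5; sub 7 for 6: 5·7^5 + 5·7^4 + 5·7^3 + 5·7^2 + 5·7 + 5; = 98040; G_5 = 98040−1 = 98039

ω^5·5 + ω^4·5 + ω^3·5 + ω^2·5 + ω·5 + 5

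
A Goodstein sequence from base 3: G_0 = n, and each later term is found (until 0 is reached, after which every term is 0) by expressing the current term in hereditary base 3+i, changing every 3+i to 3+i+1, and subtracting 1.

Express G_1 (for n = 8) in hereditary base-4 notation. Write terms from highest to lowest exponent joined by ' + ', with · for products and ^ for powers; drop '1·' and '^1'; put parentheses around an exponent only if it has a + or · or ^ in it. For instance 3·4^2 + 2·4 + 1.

2·4 + 1

i=0: 8 = 2·3 + 2 (b=3); 3→4: 2·4 + 2 = 10; 10−1 = 9
i=1: 9 = 2·4 + 1 (b=4); 4→5: 2·5 + 1 = 11; 11−1 = 10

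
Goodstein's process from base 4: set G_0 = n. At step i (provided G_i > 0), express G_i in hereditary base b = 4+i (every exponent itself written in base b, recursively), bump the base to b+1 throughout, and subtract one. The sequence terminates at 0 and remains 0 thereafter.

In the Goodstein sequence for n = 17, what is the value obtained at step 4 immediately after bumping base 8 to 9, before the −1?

48

G_0 = 17. HB_4(17) = 4^2 + 1. Bump = 26. G_1 = 25.
G_1 = 25. HB_5(25) = 5^2. Bump = 36. G_2 = 35.
G_2 = 35. HB_6(35) = 5·6 + 5. Bump = 40. G_3 = 39.
G_3 = 39. HB_7(39) = 5·7 + 4. Bump = 44. G_4 = 43.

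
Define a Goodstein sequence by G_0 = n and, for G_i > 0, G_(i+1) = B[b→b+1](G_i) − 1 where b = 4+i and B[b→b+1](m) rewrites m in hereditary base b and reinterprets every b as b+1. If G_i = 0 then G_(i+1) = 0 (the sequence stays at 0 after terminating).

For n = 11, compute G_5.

[0] 11 ≡ 2·4 + 3 (base 4). Lift 5: 13. −1: 12.
[1] 12 ≡ 2·5 + 2 (base 5). Lift 6: 14. −1: 13.
[2] 13 ≡ 2·6 + 1 (base 6). Lift 7: 15. −1: 14.
[3] 14 ≡ 2·7 (base 7). Lift 8: 16. −1: 15.
[4] 15 ≡ 8 + 7 (base 8). Lift 9: 16. −1: 15.
[5] 15 ≡ 9 + 6 (base 9). Lift 10: 16. −1: 15.

15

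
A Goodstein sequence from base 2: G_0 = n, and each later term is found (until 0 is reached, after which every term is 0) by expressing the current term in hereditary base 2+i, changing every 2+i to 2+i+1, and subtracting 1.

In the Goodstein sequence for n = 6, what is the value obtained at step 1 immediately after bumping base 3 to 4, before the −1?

base 2: 6 = 2^2 + 2; at 3: 3^3 + 3 = 30; next = 29
base 3: 29 = 3^3 + 2; at 4: 4^4 + 2 = 258; next = 257

258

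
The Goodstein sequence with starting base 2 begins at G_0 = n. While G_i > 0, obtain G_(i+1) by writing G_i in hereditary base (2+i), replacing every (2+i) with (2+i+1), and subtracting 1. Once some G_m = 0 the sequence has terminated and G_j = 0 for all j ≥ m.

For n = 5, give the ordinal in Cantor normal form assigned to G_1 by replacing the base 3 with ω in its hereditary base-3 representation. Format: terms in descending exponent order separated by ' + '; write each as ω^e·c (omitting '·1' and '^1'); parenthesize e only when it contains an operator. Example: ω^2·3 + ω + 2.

ω^ω

[0] 5 ≡ 2^2 + 1 (base 2). Lift 3: 28. −1: 27.
[1] 27 ≡ 3^3 (base 3). Lift 4: 256. −1: 255.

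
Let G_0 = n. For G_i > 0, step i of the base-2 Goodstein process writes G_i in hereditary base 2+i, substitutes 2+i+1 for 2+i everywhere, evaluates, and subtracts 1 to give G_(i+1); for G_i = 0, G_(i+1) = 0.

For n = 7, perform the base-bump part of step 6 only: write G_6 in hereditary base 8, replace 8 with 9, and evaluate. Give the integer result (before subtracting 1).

(0) 7|_2 = 2^2 + 2 + 1 ↦ 3^3 + 3 + 1|_3 = 31 ⇒ 30
(1) 30|_3 = 3^3 + 3 ↦ 4^4 + 4|_4 = 260 ⇒ 259
(2) 259|_4 = 4^4 + 3 ↦ 5^5 + 3|_5 = 3128 ⇒ 3127
(3) 3127|_5 = 5^5 + 2 ↦ 6^6 + 2|_6 = 46658 ⇒ 46657
(4) 46657|_6 = 6^6 + 1 ↦ 7^7 + 1|_7 = 823544 ⇒ 823543
(5) 823543|_7 = 7^7 ↦ 8^8|_8 = 16777216 ⇒ 16777215
(6) 16777215|_8 = 7·8^7 + 7·8^6 + 7·8^5 + 7·8^4 + 7·8^3 + 7·8^2 + 7·8 + 7 ↦ 7·9^7 + 7·9^6 + 7·9^5 + 7·9^4 + 7·9^3 + 7·9^2 + 7·9 + 7|_9 = 37665880 ⇒ 37665879

37665880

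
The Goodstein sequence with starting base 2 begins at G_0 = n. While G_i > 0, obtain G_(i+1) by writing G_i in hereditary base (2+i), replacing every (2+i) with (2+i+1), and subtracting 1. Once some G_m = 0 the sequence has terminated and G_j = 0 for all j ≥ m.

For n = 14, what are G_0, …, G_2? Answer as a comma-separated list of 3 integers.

(0) 14|_2 = 2^(2 + 1) + 2^2 + 2 ↦ 3^(3 + 1) + 3^3 + 3|_3 = 111 ⇒ 110
(1) 110|_3 = 3^(3 + 1) + 3^3 + 2 ↦ 4^(4 + 1) + 4^4 + 2|_4 = 1282 ⇒ 1281

14, 110, 1281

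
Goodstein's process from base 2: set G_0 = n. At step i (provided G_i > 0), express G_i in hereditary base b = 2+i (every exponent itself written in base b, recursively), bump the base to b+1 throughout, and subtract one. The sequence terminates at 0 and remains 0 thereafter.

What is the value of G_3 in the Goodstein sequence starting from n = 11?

(0) 11|_2 = 2^(2 + 1) + 2 + 1 ↦ 3^(3 + 1) + 3 + 1|_3 = 85 ⇒ 84
(1) 84|_3 = 3^(3 + 1) + 3 ↦ 4^(4 + 1) + 4|_4 = 1028 ⇒ 1027
(2) 1027|_4 = 4^(4 + 1) + 3 ↦ 5^(5 + 1) + 3|_5 = 15628 ⇒ 15627

15627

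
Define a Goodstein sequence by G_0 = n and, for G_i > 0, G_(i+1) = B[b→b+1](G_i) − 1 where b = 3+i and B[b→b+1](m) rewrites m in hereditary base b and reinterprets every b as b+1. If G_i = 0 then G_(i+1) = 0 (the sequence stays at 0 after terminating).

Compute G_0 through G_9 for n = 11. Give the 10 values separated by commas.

11, 17, 25, 35, 39, 43, 47, 51, 55, 59

[0] 11 ≡ 3^2 + 2 (base 3). Lift 4: 18. −1: 17.
[1] 17 ≡ 4^2 + 1 (base 4). Lift 5: 26. −1: 25.
[2] 25 ≡ 5^2 (base 5). Lift 6: 36. −1: 35.
[3] 35 ≡ 5·6 + 5 (base 6). Lift 7: 40. −1: 39.
[4] 39 ≡ 5·7 + 4 (base 7). Lift 8: 44. −1: 43.
[5] 43 ≡ 5·8 + 3 (base 8). Lift 9: 48. −1: 47.
[6] 47 ≡ 5·9 + 2 (base 9). Lift 10: 52. −1: 51.
[7] 51 ≡ 5·10 + 1 (base 10). Lift 11: 56. −1: 55.
[8] 55 ≡ 5·11 (base 11). Lift 12: 60. −1: 59.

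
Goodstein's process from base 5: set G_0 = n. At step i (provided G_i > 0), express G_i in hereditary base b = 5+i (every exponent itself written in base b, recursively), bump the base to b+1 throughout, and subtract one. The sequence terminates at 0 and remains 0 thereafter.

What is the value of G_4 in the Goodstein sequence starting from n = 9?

(0) 9|_5 = 5 + 4 ↦ 6 + 4|_6 = 10 ⇒ 9
(1) 9|_6 = 6 + 3 ↦ 7 + 3|_7 = 10 ⇒ 9
(2) 9|_7 = 7 + 2 ↦ 8 + 2|_8 = 10 ⇒ 9
(3) 9|_8 = 8 + 1 ↦ 9 + 1|_9 = 10 ⇒ 9
(4) 9|_9 = 9 ↦ 10|_10 = 10 ⇒ 9

9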